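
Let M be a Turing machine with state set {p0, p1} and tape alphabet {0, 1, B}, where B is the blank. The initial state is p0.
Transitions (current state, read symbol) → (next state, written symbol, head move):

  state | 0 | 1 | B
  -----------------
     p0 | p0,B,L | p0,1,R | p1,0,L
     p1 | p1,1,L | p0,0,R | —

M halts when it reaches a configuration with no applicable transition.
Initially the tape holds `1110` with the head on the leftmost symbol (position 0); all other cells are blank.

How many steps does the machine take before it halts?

state=p0 head=0 tape=BB[1]110   (p0,1)→(p0,1,R)
state=p0 head=1 tape=BB1[1]10   (p0,1)→(p0,1,R)
state=p0 head=2 tape=BB11[1]0   (p0,1)→(p0,1,R)
state=p0 head=3 tape=BB111[0]   (p0,0)→(p0,B,L)
state=p0 head=2 tape=BB11[1]B   (p0,1)→(p0,1,R)
state=p0 head=3 tape=BB111[B]   (p0,B)→(p1,0,L)
state=p1 head=2 tape=BB11[1]0   (p1,1)→(p0,0,R)
state=p0 head=3 tape=BB110[0]   (p0,0)→(p0,B,L)
state=p0 head=2 tape=BB11[0]B   (p0,0)→(p0,B,L)
state=p0 head=1 tape=BB1[1]BB   (p0,1)→(p0,1,R)
state=p0 head=2 tape=BB11[B]B   (p0,B)→(p1,0,L)
state=p1 head=1 tape=BB1[1]0B   (p1,1)→(p0,0,R)
state=p0 head=2 tape=BB10[0]B   (p0,0)→(p0,B,L)
state=p0 head=1 tape=BB1[0]BB   (p0,0)→(p0,B,L)
state=p0 head=0 tape=BB[1]BBB   (p0,1)→(p0,1,R)
state=p0 head=1 tape=BB1[B]BB   (p0,B)→(p1,0,L)
state=p1 head=0 tape=BB[1]0BB   (p1,1)→(p0,0,R)
state=p0 head=1 tape=BB0[0]BB   (p0,0)→(p0,B,L)
state=p0 head=0 tape=BB[0]BBB   (p0,0)→(p0,B,L)
state=p0 head=-1 tape=B[B]BBBB   (p0,B)→(p1,0,L)
state=p1 head=-2 tape=[B]0BBBB
M halts after 20 transitions.

20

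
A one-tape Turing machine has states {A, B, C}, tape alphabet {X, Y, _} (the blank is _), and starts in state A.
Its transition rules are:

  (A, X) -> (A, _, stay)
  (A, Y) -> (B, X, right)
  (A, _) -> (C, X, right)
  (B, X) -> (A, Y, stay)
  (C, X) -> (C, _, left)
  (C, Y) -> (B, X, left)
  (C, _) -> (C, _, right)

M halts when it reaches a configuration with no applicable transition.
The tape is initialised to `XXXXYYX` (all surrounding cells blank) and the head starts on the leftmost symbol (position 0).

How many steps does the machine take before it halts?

A | _[X]XXXYYX   read X → write _, move stay, go to A
A | _[_]XXXYYX   read _ → write X, move right, go to C
C | _X[X]XXYYX   read X → write _, move left, go to C
C | _[X]_XXYYX   read X → write _, move left, go to C
C | [_]__XXYYX   read _ → write _, move right, go to C
C | _[_]_XXYYX   read _ → write _, move right, go to C
C | __[_]XXYYX   read _ → write _, move right, go to C
C | ___[X]XYYX   read X → write _, move left, go to C
C | __[_]_XYYX   read _ → write _, move right, go to C
C | ___[_]XYYX   read _ → write _, move right, go to C
C | ____[X]YYX   read X → write _, move left, go to C
C | ___[_]_YYX   read _ → write _, move right, go to C
C | ____[_]YYX   read _ → write _, move right, go to C
C | _____[Y]YX   read Y → write X, move left, go to B
B | ____[_]XYX
M halts after 14 transitions.

14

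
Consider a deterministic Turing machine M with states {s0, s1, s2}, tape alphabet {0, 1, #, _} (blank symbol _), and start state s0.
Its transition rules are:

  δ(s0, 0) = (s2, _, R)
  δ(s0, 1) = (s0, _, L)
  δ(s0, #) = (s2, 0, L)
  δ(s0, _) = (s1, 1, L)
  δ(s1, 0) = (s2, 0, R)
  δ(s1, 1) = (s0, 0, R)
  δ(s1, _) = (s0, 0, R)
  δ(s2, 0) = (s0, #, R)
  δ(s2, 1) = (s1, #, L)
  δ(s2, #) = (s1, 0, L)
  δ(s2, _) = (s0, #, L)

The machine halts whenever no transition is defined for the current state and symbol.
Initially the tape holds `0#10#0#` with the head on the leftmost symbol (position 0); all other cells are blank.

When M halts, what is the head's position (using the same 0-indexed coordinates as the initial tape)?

s0 | [0]#10#0#__   read 0 → write _, move R, go to s2
s2 | _[#]10#0#__   read # → write 0, move L, go to s1
s1 | [_]010#0#__   read _ → write 0, move R, go to s0
s0 | 0[0]10#0#__   read 0 → write _, move R, go to s2
s2 | 0_[1]0#0#__   read 1 → write #, move L, go to s1
s1 | 0[_]#0#0#__   read _ → write 0, move R, go to s0
s0 | 00[#]0#0#__   read # → write 0, move L, go to s2
s2 | 0[0]00#0#__   read 0 → write #, move R, go to s0
s0 | 0#[0]0#0#__   read 0 → write _, move R, go to s2
s2 | 0#_[0]#0#__   read 0 → write #, move R, go to s0
s0 | 0#_#[#]0#__   read # → write 0, move L, go to s2
s2 | 0#_[#]00#__   read # → write 0, move L, go to s1
s1 | 0#[_]000#__   read _ → write 0, move R, go to s0
s0 | 0#0[0]00#__   read 0 → write _, move R, go to s2
s2 | 0#0_[0]0#__   read 0 → write #, move R, go to s0
s0 | 0#0_#[0]#__   read 0 → write _, move R, go to s2
s2 | 0#0_#_[#]__   read # → write 0, move L, go to s1
s1 | 0#0_#[_]0__   read _ → write 0, move R, go to s0
s0 | 0#0_#0[0]__   read 0 → write _, move R, go to s2
s2 | 0#0_#0_[_]_   read _ → write #, move L, go to s0
s0 | 0#0_#0[_]#_   read _ → write 1, move L, go to s1
s1 | 0#0_#[0]1#_   read 0 → write 0, move R, go to s2
s2 | 0#0_#0[1]#_   read 1 → write #, move L, go to s1
s1 | 0#0_#[0]##_   read 0 → write 0, move R, go to s2
s2 | 0#0_#0[#]#_   read # → write 0, move L, go to s1
s1 | 0#0_#[0]0#_   read 0 → write 0, move R, go to s2
s2 | 0#0_#0[0]#_   read 0 → write #, move R, go to s0
s0 | 0#0_#0#[#]_   read # → write 0, move L, go to s2
s2 | 0#0_#0[#]0_   read # → write 0, move L, go to s1
s1 | 0#0_#[0]00_   read 0 → write 0, move R, go to s2
s2 | 0#0_#0[0]0_   read 0 → write #, move R, go to s0
s0 | 0#0_#0#[0]_   read 0 → write _, move R, go to s2
s2 | 0#0_#0#_[_]   read _ → write #, move L, go to s0
s0 | 0#0_#0#[_]#   read _ → write 1, move L, go to s1
s1 | 0#0_#0[#]1#
At halt the head is at cell 6.

6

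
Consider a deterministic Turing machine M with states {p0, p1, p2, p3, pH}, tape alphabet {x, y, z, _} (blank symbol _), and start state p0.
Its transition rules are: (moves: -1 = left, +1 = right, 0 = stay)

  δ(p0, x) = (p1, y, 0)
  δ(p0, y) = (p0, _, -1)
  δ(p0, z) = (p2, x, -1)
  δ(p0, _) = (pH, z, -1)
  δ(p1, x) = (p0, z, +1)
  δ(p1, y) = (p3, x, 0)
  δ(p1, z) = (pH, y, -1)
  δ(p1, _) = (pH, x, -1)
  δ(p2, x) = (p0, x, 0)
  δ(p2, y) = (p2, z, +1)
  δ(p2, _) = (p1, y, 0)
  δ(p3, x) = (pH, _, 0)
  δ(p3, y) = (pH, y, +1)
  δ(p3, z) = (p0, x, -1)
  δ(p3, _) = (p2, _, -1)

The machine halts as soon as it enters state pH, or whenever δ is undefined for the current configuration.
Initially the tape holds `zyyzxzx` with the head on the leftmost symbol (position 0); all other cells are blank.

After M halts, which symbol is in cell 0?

p0 | _[z]yyzxzx   read z → write x, move -1, go to p2
p2 | [_]xyyzxzx   read _ → write y, move 0, go to p1
p1 | [y]xyyzxzx   read y → write x, move 0, go to p3
p3 | [x]xyyzxzx   read x → write _, move 0, go to pH
pH | [_]xyyzxzx
Cell 0 holds x when M halts.

x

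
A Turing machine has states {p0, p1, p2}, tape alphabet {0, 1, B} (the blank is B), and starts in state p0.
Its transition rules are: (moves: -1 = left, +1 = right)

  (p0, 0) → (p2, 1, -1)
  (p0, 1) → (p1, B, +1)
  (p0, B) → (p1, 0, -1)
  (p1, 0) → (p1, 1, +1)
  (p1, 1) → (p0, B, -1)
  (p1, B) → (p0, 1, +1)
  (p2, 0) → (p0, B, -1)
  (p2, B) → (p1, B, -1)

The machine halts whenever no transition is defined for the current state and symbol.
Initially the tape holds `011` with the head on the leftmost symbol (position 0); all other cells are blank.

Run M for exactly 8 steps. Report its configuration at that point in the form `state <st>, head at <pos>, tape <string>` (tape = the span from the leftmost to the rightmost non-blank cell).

state p2, head at -4, tape 11B0111

state=p0 head=0 tape=BBBB[0]11   (p0,0)→(p2,1,-1)
state=p2 head=-1 tape=BBB[B]111   (p2,B)→(p1,B,-1)
state=p1 head=-2 tape=BB[B]B111   (p1,B)→(p0,1,+1)
state=p0 head=-1 tape=BB1[B]111   (p0,B)→(p1,0,-1)
state=p1 head=-2 tape=BB[1]0111   (p1,1)→(p0,B,-1)
state=p0 head=-3 tape=B[B]B0111   (p0,B)→(p1,0,-1)
state=p1 head=-4 tape=[B]0B0111   (p1,B)→(p0,1,+1)
state=p0 head=-3 tape=1[0]B0111   (p0,0)→(p2,1,-1)
state=p2 head=-4 tape=[1]1B0111
After 8 steps: state p2, head at -4, tape 11B0111.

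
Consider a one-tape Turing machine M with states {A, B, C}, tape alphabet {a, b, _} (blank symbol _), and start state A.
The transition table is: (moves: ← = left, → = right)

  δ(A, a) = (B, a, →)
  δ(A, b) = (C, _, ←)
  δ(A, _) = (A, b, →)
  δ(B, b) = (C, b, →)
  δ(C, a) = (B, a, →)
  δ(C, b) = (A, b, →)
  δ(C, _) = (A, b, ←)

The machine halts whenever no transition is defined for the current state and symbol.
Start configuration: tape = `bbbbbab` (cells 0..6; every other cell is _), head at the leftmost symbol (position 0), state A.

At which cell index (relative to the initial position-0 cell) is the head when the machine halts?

6

A | __[b]bbbbab_   read b → write _, move ←, go to C
C | _[_]_bbbbab_   read _ → write b, move ←, go to A
A | [_]b_bbbbab_   read _ → write b, move →, go to A
A | b[b]_bbbbab_   read b → write _, move ←, go to C
C | [b]__bbbbab_   read b → write b, move →, go to A
A | b[_]_bbbbab_   read _ → write b, move →, go to A
A | bb[_]bbbbab_   read _ → write b, move →, go to A
A | bbb[b]bbbab_   read b → write _, move ←, go to C
C | bb[b]_bbbab_   read b → write b, move →, go to A
A | bbb[_]bbbab_   read _ → write b, move →, go to A
A | bbbb[b]bbab_   read b → write _, move ←, go to C
C | bbb[b]_bbab_   read b → write b, move →, go to A
A | bbbb[_]bbab_   read _ → write b, move →, go to A
A | bbbbb[b]bab_   read b → write _, move ←, go to C
C | bbbb[b]_bab_   read b → write b, move →, go to A
A | bbbbb[_]bab_   read _ → write b, move →, go to A
A | bbbbbb[b]ab_   read b → write _, move ←, go to C
C | bbbbb[b]_ab_   read b → write b, move →, go to A
A | bbbbbb[_]ab_   read _ → write b, move →, go to A
A | bbbbbbb[a]b_   read a → write a, move →, go to B
B | bbbbbbba[b]_   read b → write b, move →, go to C
C | bbbbbbbab[_]   read _ → write b, move ←, go to A
A | bbbbbbba[b]b   read b → write _, move ←, go to C
C | bbbbbbb[a]_b   read a → write a, move →, go to B
B | bbbbbbba[_]b
At halt the head is at cell 6.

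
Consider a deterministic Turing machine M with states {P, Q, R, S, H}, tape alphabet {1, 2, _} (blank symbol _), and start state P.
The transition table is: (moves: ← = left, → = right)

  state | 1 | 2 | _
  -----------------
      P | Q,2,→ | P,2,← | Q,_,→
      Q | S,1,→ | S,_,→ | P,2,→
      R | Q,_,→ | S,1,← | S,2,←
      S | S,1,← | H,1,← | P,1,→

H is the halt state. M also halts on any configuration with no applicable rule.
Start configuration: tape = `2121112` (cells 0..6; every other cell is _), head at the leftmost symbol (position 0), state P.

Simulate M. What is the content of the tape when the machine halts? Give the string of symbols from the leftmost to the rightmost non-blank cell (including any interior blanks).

P | _[2]121112   read 2 → write 2, move ←, go to P
P | [_]2121112   read _ → write _, move →, go to Q
Q | _[2]121112   read 2 → write _, move →, go to S
S | __[1]21112   read 1 → write 1, move ←, go to S
S | _[_]121112   read _ → write 1, move →, go to P
P | _1[1]21112   read 1 → write 2, move →, go to Q
Q | _12[2]1112   read 2 → write _, move →, go to S
S | _12_[1]112   read 1 → write 1, move ←, go to S
S | _12[_]1112   read _ → write 1, move →, go to P
P | _121[1]112   read 1 → write 2, move →, go to Q
Q | _1212[1]12   read 1 → write 1, move →, go to S
S | _12121[1]2   read 1 → write 1, move ←, go to S
S | _1212[1]12   read 1 → write 1, move ←, go to S
S | _121[2]112   read 2 → write 1, move ←, go to H
H | _12[1]1112
The non-blank tape span at halt is 1211112.

1211112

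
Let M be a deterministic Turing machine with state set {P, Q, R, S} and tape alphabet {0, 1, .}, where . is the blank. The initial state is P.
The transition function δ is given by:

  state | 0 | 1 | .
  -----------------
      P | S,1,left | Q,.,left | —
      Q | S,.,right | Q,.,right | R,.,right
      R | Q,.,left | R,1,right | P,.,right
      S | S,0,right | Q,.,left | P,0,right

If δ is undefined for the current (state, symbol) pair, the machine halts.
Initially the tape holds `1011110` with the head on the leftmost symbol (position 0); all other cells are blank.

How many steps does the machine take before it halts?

25

P | .[1]011110.   read 1 → write ., move left, go to Q
Q | [.].011110.   read . → write ., move right, go to R
R | .[.]011110.   read . → write ., move right, go to P
P | ..[0]11110.   read 0 → write 1, move left, go to S
S | .[.]111110.   read . → write 0, move right, go to P
P | .0[1]11110.   read 1 → write ., move left, go to Q
Q | .[0].11110.   read 0 → write ., move right, go to S
S | ..[.]11110.   read . → write 0, move right, go to P
P | ..0[1]1110.   read 1 → write ., move left, go to Q
Q | ..[0].1110.   read 0 → write ., move right, go to S
S | ...[.]1110.   read . → write 0, move right, go to P
P | ...0[1]110.   read 1 → write ., move left, go to Q
Q | ...[0].110.   read 0 → write ., move right, go to S
S | ....[.]110.   read . → write 0, move right, go to P
P | ....0[1]10.   read 1 → write ., move left, go to Q
Q | ....[0].10.   read 0 → write ., move right, go to S
S | .....[.]10.   read . → write 0, move right, go to P
P | .....0[1]0.   read 1 → write ., move left, go to Q
Q | .....[0].0.   read 0 → write ., move right, go to S
S | ......[.]0.   read . → write 0, move right, go to P
P | ......0[0].   read 0 → write 1, move left, go to S
S | ......[0]1.   read 0 → write 0, move right, go to S
S | ......0[1].   read 1 → write ., move left, go to Q
Q | ......[0]..   read 0 → write ., move right, go to S
S | .......[.].   read . → write 0, move right, go to P
P | .......0[.]
M halts after 25 transitions.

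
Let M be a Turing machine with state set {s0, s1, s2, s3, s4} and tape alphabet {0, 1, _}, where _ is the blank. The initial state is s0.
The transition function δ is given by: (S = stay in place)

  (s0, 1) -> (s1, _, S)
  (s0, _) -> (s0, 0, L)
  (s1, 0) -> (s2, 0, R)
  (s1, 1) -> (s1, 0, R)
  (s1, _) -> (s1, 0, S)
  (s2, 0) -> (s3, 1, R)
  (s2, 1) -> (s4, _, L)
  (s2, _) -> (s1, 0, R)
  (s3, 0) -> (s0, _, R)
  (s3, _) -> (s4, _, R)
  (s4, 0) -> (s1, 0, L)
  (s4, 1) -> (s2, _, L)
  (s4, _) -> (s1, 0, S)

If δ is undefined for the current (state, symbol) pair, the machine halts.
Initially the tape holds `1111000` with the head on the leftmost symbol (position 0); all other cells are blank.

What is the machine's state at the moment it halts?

state=s0 head=0 tape=_[1]111000   (s0,1)→(s1,_,S)
state=s1 head=0 tape=_[_]111000   (s1,_)→(s1,0,S)
state=s1 head=0 tape=_[0]111000   (s1,0)→(s2,0,R)
state=s2 head=1 tape=_0[1]11000   (s2,1)→(s4,_,L)
state=s4 head=0 tape=_[0]_11000   (s4,0)→(s1,0,L)
state=s1 head=-1 tape=[_]0_11000   (s1,_)→(s1,0,S)
state=s1 head=-1 tape=[0]0_11000   (s1,0)→(s2,0,R)
state=s2 head=0 tape=0[0]_11000   (s2,0)→(s3,1,R)
state=s3 head=1 tape=01[_]11000   (s3,_)→(s4,_,R)
state=s4 head=2 tape=01_[1]1000   (s4,1)→(s2,_,L)
state=s2 head=1 tape=01[_]_1000   (s2,_)→(s1,0,R)
state=s1 head=2 tape=010[_]1000   (s1,_)→(s1,0,S)
state=s1 head=2 tape=010[0]1000   (s1,0)→(s2,0,R)
state=s2 head=3 tape=0100[1]000   (s2,1)→(s4,_,L)
state=s4 head=2 tape=010[0]_000   (s4,0)→(s1,0,L)
state=s1 head=1 tape=01[0]0_000   (s1,0)→(s2,0,R)
state=s2 head=2 tape=010[0]_000   (s2,0)→(s3,1,R)
state=s3 head=3 tape=0101[_]000   (s3,_)→(s4,_,R)
state=s4 head=4 tape=0101_[0]00   (s4,0)→(s1,0,L)
state=s1 head=3 tape=0101[_]000   (s1,_)→(s1,0,S)
state=s1 head=3 tape=0101[0]000   (s1,0)→(s2,0,R)
state=s2 head=4 tape=01010[0]00   (s2,0)→(s3,1,R)
state=s3 head=5 tape=010101[0]0   (s3,0)→(s0,_,R)
state=s0 head=6 tape=010101_[0]
No transition is defined for (s0, 0); M halts in state s0.

s0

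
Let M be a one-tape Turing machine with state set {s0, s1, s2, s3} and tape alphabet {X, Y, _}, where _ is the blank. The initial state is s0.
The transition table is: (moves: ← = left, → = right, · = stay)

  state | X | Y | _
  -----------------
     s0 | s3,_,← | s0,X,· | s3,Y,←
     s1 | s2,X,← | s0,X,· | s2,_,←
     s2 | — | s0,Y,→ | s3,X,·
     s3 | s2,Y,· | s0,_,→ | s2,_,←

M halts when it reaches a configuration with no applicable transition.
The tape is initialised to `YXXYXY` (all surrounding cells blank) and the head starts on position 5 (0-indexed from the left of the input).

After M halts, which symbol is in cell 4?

_

s0 | YXXYX[Y]   read Y → write X, move ·, go to s0
s0 | YXXYX[X]   read X → write _, move ←, go to s3
s3 | YXXY[X]_   read X → write Y, move ·, go to s2
s2 | YXXY[Y]_   read Y → write Y, move →, go to s0
s0 | YXXYY[_]   read _ → write Y, move ←, go to s3
s3 | YXXY[Y]Y   read Y → write _, move →, go to s0
s0 | YXXY_[Y]   read Y → write X, move ·, go to s0
s0 | YXXY_[X]   read X → write _, move ←, go to s3
s3 | YXXY[_]_   read _ → write _, move ←, go to s2
s2 | YXX[Y]__   read Y → write Y, move →, go to s0
s0 | YXXY[_]_   read _ → write Y, move ←, go to s3
s3 | YXX[Y]Y_   read Y → write _, move →, go to s0
s0 | YXX_[Y]_   read Y → write X, move ·, go to s0
s0 | YXX_[X]_   read X → write _, move ←, go to s3
s3 | YXX[_]__   read _ → write _, move ←, go to s2
s2 | YX[X]___
Cell 4 holds _ when M halts.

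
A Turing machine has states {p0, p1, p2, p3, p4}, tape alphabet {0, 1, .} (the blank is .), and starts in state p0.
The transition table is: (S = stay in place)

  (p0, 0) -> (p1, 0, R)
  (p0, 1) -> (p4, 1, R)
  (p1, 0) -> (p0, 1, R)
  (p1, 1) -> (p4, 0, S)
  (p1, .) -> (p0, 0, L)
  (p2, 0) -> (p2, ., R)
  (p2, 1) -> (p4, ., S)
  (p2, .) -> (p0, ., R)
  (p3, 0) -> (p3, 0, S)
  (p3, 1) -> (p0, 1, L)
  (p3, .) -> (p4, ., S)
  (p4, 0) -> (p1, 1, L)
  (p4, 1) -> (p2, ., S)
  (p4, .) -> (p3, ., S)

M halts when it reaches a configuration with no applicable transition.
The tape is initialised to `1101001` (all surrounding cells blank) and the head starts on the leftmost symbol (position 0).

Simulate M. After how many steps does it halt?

19

state=p0 head=0 tape=..[1]101001   (p0,1)→(p4,1,R)
state=p4 head=1 tape=..1[1]01001   (p4,1)→(p2,.,S)
state=p2 head=1 tape=..1[.]01001   (p2,.)→(p0,.,R)
state=p0 head=2 tape=..1.[0]1001   (p0,0)→(p1,0,R)
state=p1 head=3 tape=..1.0[1]001   (p1,1)→(p4,0,S)
state=p4 head=3 tape=..1.0[0]001   (p4,0)→(p1,1,L)
state=p1 head=2 tape=..1.[0]1001   (p1,0)→(p0,1,R)
state=p0 head=3 tape=..1.1[1]001   (p0,1)→(p4,1,R)
state=p4 head=4 tape=..1.11[0]01   (p4,0)→(p1,1,L)
state=p1 head=3 tape=..1.1[1]101   (p1,1)→(p4,0,S)
state=p4 head=3 tape=..1.1[0]101   (p4,0)→(p1,1,L)
state=p1 head=2 tape=..1.[1]1101   (p1,1)→(p4,0,S)
state=p4 head=2 tape=..1.[0]1101   (p4,0)→(p1,1,L)
state=p1 head=1 tape=..1[.]11101   (p1,.)→(p0,0,L)
state=p0 head=0 tape=..[1]011101   (p0,1)→(p4,1,R)
state=p4 head=1 tape=..1[0]11101   (p4,0)→(p1,1,L)
state=p1 head=0 tape=..[1]111101   (p1,1)→(p4,0,S)
state=p4 head=0 tape=..[0]111101   (p4,0)→(p1,1,L)
state=p1 head=-1 tape=.[.]1111101   (p1,.)→(p0,0,L)
state=p0 head=-2 tape=[.]01111101
M halts after 19 transitions.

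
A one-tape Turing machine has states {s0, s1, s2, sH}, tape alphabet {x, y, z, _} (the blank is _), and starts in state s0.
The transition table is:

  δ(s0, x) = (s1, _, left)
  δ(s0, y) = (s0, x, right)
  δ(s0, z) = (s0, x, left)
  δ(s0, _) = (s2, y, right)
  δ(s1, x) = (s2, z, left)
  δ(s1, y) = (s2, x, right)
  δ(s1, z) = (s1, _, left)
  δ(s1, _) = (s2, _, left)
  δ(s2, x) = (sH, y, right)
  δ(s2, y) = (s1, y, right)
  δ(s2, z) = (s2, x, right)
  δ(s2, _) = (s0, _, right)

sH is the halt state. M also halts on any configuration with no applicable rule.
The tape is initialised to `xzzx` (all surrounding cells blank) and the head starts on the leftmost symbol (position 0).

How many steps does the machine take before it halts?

8

s0 | __[x]zzx   read x → write _, move left, go to s1
s1 | _[_]_zzx   read _ → write _, move left, go to s2
s2 | [_]__zzx   read _ → write _, move right, go to s0
s0 | _[_]_zzx   read _ → write y, move right, go to s2
s2 | _y[_]zzx   read _ → write _, move right, go to s0
s0 | _y_[z]zx   read z → write x, move left, go to s0
s0 | _y[_]xzx   read _ → write y, move right, go to s2
s2 | _yy[x]zx   read x → write y, move right, go to sH
sH | _yyy[z]x
M halts after 8 transitions.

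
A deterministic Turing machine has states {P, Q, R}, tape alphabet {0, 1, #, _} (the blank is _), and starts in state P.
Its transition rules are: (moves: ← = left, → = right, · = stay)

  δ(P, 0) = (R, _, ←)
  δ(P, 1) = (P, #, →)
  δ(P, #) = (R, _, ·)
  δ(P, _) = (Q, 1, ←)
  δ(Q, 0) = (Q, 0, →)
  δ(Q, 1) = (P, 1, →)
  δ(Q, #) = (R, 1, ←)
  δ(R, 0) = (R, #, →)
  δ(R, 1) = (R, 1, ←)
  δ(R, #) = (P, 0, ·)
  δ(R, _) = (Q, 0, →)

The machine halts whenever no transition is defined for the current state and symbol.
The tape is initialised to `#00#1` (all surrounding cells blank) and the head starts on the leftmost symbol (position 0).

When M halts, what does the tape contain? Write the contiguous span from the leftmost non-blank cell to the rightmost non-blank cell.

#0_111

P | [#]00#1_   read # → write _, move ·, go to R
R | [_]00#1_   read _ → write 0, move →, go to Q
Q | 0[0]0#1_   read 0 → write 0, move →, go to Q
Q | 00[0]#1_   read 0 → write 0, move →, go to Q
Q | 000[#]1_   read # → write 1, move ←, go to R
R | 00[0]11_   read 0 → write #, move →, go to R
R | 00#[1]1_   read 1 → write 1, move ←, go to R
R | 00[#]11_   read # → write 0, move ·, go to P
P | 00[0]11_   read 0 → write _, move ←, go to R
R | 0[0]_11_   read 0 → write #, move →, go to R
R | 0#[_]11_   read _ → write 0, move →, go to Q
Q | 0#0[1]1_   read 1 → write 1, move →, go to P
P | 0#01[1]_   read 1 → write #, move →, go to P
P | 0#01#[_]   read _ → write 1, move ←, go to Q
Q | 0#01[#]1   read # → write 1, move ←, go to R
R | 0#0[1]11   read 1 → write 1, move ←, go to R
R | 0#[0]111   read 0 → write #, move →, go to R
R | 0##[1]11   read 1 → write 1, move ←, go to R
R | 0#[#]111   read # → write 0, move ·, go to P
P | 0#[0]111   read 0 → write _, move ←, go to R
R | 0[#]_111   read # → write 0, move ·, go to P
P | 0[0]_111   read 0 → write _, move ←, go to R
R | [0]__111   read 0 → write #, move →, go to R
R | #[_]_111   read _ → write 0, move →, go to Q
Q | #0[_]111
The non-blank tape span at halt is #0_111.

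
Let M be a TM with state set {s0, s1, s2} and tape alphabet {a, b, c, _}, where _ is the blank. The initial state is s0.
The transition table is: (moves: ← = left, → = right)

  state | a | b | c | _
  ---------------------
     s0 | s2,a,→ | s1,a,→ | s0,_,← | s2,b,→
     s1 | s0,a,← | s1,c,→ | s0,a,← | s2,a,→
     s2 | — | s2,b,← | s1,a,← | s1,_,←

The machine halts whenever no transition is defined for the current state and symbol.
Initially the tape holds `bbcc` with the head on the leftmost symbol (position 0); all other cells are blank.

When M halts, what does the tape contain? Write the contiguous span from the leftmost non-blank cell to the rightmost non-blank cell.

state=s0 head=0 tape=_[b]bcc   (s0,b)→(s1,a,→)
state=s1 head=1 tape=_a[b]cc   (s1,b)→(s1,c,→)
state=s1 head=2 tape=_ac[c]c   (s1,c)→(s0,a,←)
state=s0 head=1 tape=_a[c]ac   (s0,c)→(s0,_,←)
state=s0 head=0 tape=_[a]_ac   (s0,a)→(s2,a,→)
state=s2 head=1 tape=_a[_]ac   (s2,_)→(s1,_,←)
state=s1 head=0 tape=_[a]_ac   (s1,a)→(s0,a,←)
state=s0 head=-1 tape=[_]a_ac   (s0,_)→(s2,b,→)
state=s2 head=0 tape=b[a]_ac
The non-blank tape span at halt is ba_ac.

ba_ac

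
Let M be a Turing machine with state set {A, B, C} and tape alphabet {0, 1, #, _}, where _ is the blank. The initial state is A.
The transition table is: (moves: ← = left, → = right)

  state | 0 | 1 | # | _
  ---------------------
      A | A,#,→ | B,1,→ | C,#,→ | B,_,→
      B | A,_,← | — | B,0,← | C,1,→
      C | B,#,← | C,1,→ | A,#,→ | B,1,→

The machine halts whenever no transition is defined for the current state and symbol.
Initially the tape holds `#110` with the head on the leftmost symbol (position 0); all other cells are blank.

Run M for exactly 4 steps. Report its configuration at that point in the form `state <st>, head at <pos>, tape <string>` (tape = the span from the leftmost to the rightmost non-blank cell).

state B, head at 2, tape #11#

state=A head=0 tape=[#]110   (A,#)→(C,#,→)
state=C head=1 tape=#[1]10   (C,1)→(C,1,→)
state=C head=2 tape=#1[1]0   (C,1)→(C,1,→)
state=C head=3 tape=#11[0]   (C,0)→(B,#,←)
state=B head=2 tape=#1[1]#
After 4 steps: state B, head at 2, tape #11#.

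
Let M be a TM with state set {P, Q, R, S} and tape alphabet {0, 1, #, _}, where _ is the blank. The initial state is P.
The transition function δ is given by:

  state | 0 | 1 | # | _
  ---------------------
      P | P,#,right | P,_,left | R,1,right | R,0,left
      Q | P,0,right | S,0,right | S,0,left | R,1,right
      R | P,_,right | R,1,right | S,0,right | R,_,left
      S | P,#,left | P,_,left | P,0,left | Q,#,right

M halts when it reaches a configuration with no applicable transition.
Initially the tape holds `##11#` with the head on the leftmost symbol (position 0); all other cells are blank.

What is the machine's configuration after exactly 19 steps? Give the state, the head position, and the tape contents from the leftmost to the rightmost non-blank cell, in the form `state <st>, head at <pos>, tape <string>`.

state R, head at 7, tape 1#110#1

state=P head=0 tape=[#]#11#___   (P,#)→(R,1,right)
state=R head=1 tape=1[#]11#___   (R,#)→(S,0,right)
state=S head=2 tape=10[1]1#___   (S,1)→(P,_,left)
state=P head=1 tape=1[0]_1#___   (P,0)→(P,#,right)
state=P head=2 tape=1#[_]1#___   (P,_)→(R,0,left)
state=R head=1 tape=1[#]01#___   (R,#)→(S,0,right)
state=S head=2 tape=10[0]1#___   (S,0)→(P,#,left)
state=P head=1 tape=1[0]#1#___   (P,0)→(P,#,right)
state=P head=2 tape=1#[#]1#___   (P,#)→(R,1,right)
state=R head=3 tape=1#1[1]#___   (R,1)→(R,1,right)
state=R head=4 tape=1#11[#]___   (R,#)→(S,0,right)
state=S head=5 tape=1#110[_]__   (S,_)→(Q,#,right)
state=Q head=6 tape=1#110#[_]_   (Q,_)→(R,1,right)
state=R head=7 tape=1#110#1[_]   (R,_)→(R,_,left)
state=R head=6 tape=1#110#[1]_   (R,1)→(R,1,right)
state=R head=7 tape=1#110#1[_]   (R,_)→(R,_,left)
state=R head=6 tape=1#110#[1]_   (R,1)→(R,1,right)
state=R head=7 tape=1#110#1[_]   (R,_)→(R,_,left)
state=R head=6 tape=1#110#[1]_   (R,1)→(R,1,right)
state=R head=7 tape=1#110#1[_]
After 19 steps: state R, head at 7, tape 1#110#1.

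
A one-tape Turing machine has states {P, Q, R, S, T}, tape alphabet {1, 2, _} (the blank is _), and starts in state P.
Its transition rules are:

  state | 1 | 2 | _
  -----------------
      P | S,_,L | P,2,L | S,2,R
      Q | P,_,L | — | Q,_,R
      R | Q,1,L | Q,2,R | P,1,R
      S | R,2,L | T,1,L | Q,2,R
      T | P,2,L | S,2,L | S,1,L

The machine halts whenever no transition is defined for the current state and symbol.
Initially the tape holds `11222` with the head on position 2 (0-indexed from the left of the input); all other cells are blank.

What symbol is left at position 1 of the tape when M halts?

P | __11[2]22   read 2 → write 2, move L, go to P
P | __1[1]222   read 1 → write _, move L, go to S
S | __[1]_222   read 1 → write 2, move L, go to R
R | _[_]2_222   read _ → write 1, move R, go to P
P | _1[2]_222   read 2 → write 2, move L, go to P
P | _[1]2_222   read 1 → write _, move L, go to S
S | [_]_2_222   read _ → write 2, move R, go to Q
Q | 2[_]2_222   read _ → write _, move R, go to Q
Q | 2_[2]_222
Cell 1 holds _ when M halts.

_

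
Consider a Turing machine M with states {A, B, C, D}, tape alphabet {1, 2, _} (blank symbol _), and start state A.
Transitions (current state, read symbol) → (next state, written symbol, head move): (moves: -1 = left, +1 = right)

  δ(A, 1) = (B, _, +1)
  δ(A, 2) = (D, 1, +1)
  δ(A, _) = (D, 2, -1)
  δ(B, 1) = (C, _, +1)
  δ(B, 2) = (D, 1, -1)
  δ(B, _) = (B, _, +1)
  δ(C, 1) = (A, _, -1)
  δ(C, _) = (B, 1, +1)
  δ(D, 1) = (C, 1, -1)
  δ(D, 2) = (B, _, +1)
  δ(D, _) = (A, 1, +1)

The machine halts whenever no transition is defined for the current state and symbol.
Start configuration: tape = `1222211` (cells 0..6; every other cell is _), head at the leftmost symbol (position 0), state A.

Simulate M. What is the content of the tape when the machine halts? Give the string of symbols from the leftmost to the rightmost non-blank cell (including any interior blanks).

state=A head=0 tape=[1]222211_   (A,1)→(B,_,+1)
state=B head=1 tape=_[2]22211_   (B,2)→(D,1,-1)
state=D head=0 tape=[_]122211_   (D,_)→(A,1,+1)
state=A head=1 tape=1[1]22211_   (A,1)→(B,_,+1)
state=B head=2 tape=1_[2]2211_   (B,2)→(D,1,-1)
state=D head=1 tape=1[_]12211_   (D,_)→(A,1,+1)
state=A head=2 tape=11[1]2211_   (A,1)→(B,_,+1)
state=B head=3 tape=11_[2]211_   (B,2)→(D,1,-1)
state=D head=2 tape=11[_]1211_   (D,_)→(A,1,+1)
state=A head=3 tape=111[1]211_   (A,1)→(B,_,+1)
state=B head=4 tape=111_[2]11_   (B,2)→(D,1,-1)
state=D head=3 tape=111[_]111_   (D,_)→(A,1,+1)
state=A head=4 tape=1111[1]11_   (A,1)→(B,_,+1)
state=B head=5 tape=1111_[1]1_   (B,1)→(C,_,+1)
state=C head=6 tape=1111__[1]_   (C,1)→(A,_,-1)
state=A head=5 tape=1111_[_]__   (A,_)→(D,2,-1)
state=D head=4 tape=1111[_]2__   (D,_)→(A,1,+1)
state=A head=5 tape=11111[2]__   (A,2)→(D,1,+1)
state=D head=6 tape=111111[_]_   (D,_)→(A,1,+1)
state=A head=7 tape=1111111[_]   (A,_)→(D,2,-1)
state=D head=6 tape=111111[1]2   (D,1)→(C,1,-1)
state=C head=5 tape=11111[1]12   (C,1)→(A,_,-1)
state=A head=4 tape=1111[1]_12   (A,1)→(B,_,+1)
state=B head=5 tape=1111_[_]12   (B,_)→(B,_,+1)
state=B head=6 tape=1111__[1]2   (B,1)→(C,_,+1)
state=C head=7 tape=1111___[2]
The non-blank tape span at halt is 1111___2.

1111___2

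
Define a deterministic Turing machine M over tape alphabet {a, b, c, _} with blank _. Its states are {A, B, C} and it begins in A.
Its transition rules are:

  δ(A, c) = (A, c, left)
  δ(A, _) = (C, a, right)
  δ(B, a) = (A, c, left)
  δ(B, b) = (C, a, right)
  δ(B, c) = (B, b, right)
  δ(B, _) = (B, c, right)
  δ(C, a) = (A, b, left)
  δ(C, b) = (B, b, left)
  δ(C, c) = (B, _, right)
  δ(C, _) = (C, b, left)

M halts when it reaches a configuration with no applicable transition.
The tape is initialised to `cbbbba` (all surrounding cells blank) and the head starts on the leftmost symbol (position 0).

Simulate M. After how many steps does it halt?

A | _[c]bbbba   read c → write c, move left, go to A
A | [_]cbbbba   read _ → write a, move right, go to C
C | a[c]bbbba   read c → write _, move right, go to B
B | a_[b]bbba   read b → write a, move right, go to C
C | a_a[b]bba   read b → write b, move left, go to B
B | a_[a]bbba   read a → write c, move left, go to A
A | a[_]cbbba   read _ → write a, move right, go to C
C | aa[c]bbba   read c → write _, move right, go to B
B | aa_[b]bba   read b → write a, move right, go to C
C | aa_a[b]ba   read b → write b, move left, go to B
B | aa_[a]bba   read a → write c, move left, go to A
A | aa[_]cbba   read _ → write a, move right, go to C
C | aaa[c]bba   read c → write _, move right, go to B
B | aaa_[b]ba   read b → write a, move right, go to C
C | aaa_a[b]a   read b → write b, move left, go to B
B | aaa_[a]ba   read a → write c, move left, go to A
A | aaa[_]cba   read _ → write a, move right, go to C
C | aaaa[c]ba   read c → write _, move right, go to B
B | aaaa_[b]a   read b → write a, move right, go to C
C | aaaa_a[a]   read a → write b, move left, go to A
A | aaaa_[a]b
M halts after 20 transitions.

20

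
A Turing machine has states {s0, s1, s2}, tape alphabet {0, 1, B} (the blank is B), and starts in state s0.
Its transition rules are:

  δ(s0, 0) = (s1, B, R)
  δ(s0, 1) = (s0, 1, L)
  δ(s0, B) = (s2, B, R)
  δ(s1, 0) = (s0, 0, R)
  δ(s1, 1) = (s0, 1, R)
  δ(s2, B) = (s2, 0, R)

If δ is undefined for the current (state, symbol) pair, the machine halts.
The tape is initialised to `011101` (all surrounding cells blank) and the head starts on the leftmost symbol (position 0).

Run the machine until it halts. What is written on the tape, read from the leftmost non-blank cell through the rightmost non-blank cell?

11101

s0 | [0]11101   read 0 → write B, move R, go to s1
s1 | B[1]1101   read 1 → write 1, move R, go to s0
s0 | B1[1]101   read 1 → write 1, move L, go to s0
s0 | B[1]1101   read 1 → write 1, move L, go to s0
s0 | [B]11101   read B → write B, move R, go to s2
s2 | B[1]1101
The non-blank tape span at halt is 11101.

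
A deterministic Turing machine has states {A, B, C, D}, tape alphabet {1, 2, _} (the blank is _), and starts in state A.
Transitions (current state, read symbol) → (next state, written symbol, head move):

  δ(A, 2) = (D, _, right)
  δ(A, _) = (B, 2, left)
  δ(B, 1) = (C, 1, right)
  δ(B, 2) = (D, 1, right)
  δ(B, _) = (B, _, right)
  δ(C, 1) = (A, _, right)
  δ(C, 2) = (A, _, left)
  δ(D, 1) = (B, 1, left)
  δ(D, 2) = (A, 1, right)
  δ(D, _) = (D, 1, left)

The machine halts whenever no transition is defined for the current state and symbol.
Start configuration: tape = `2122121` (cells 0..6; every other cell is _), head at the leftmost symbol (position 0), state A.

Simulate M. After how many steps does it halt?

state=A head=0 tape=[2]122121   (A,2)→(D,_,right)
state=D head=1 tape=_[1]22121   (D,1)→(B,1,left)
state=B head=0 tape=[_]122121   (B,_)→(B,_,right)
state=B head=1 tape=_[1]22121   (B,1)→(C,1,right)
state=C head=2 tape=_1[2]2121   (C,2)→(A,_,left)
state=A head=1 tape=_[1]_2121
M halts after 5 transitions.

5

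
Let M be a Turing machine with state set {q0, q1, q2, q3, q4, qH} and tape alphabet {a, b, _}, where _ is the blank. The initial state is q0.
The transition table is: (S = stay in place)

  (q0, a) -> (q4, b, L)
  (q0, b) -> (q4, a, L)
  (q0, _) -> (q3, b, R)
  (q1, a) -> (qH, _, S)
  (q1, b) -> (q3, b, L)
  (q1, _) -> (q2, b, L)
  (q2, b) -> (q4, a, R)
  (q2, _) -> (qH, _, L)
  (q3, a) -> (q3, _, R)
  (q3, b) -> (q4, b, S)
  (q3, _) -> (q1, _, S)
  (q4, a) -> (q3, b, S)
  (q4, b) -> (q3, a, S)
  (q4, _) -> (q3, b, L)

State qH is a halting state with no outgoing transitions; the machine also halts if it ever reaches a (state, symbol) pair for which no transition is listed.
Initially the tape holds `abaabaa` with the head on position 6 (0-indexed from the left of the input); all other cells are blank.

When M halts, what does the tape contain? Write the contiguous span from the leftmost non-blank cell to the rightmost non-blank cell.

state=q0 head=6 tape=abaaba[a]_   (q0,a)→(q4,b,L)
state=q4 head=5 tape=abaab[a]b_   (q4,a)→(q3,b,S)
state=q3 head=5 tape=abaab[b]b_   (q3,b)→(q4,b,S)
state=q4 head=5 tape=abaab[b]b_   (q4,b)→(q3,a,S)
state=q3 head=5 tape=abaab[a]b_   (q3,a)→(q3,_,R)
state=q3 head=6 tape=abaab_[b]_   (q3,b)→(q4,b,S)
state=q4 head=6 tape=abaab_[b]_   (q4,b)→(q3,a,S)
state=q3 head=6 tape=abaab_[a]_   (q3,a)→(q3,_,R)
state=q3 head=7 tape=abaab__[_]   (q3,_)→(q1,_,S)
state=q1 head=7 tape=abaab__[_]   (q1,_)→(q2,b,L)
state=q2 head=6 tape=abaab_[_]b   (q2,_)→(qH,_,L)
state=qH head=5 tape=abaab[_]_b
The non-blank tape span at halt is abaab__b.

abaab__b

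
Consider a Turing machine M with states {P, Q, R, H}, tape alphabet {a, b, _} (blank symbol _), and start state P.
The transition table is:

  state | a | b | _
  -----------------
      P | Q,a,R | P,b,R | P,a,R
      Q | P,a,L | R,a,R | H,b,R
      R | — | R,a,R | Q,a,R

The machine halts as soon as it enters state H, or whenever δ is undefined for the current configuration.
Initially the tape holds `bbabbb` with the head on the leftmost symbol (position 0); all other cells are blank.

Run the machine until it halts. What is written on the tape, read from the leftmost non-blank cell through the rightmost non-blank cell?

bbaaaaab

state=P head=0 tape=[b]babbb___   (P,b)→(P,b,R)
state=P head=1 tape=b[b]abbb___   (P,b)→(P,b,R)
state=P head=2 tape=bb[a]bbb___   (P,a)→(Q,a,R)
state=Q head=3 tape=bba[b]bb___   (Q,b)→(R,a,R)
state=R head=4 tape=bbaa[b]b___   (R,b)→(R,a,R)
state=R head=5 tape=bbaaa[b]___   (R,b)→(R,a,R)
state=R head=6 tape=bbaaaa[_]__   (R,_)→(Q,a,R)
state=Q head=7 tape=bbaaaaa[_]_   (Q,_)→(H,b,R)
state=H head=8 tape=bbaaaaab[_]
The non-blank tape span at halt is bbaaaaab.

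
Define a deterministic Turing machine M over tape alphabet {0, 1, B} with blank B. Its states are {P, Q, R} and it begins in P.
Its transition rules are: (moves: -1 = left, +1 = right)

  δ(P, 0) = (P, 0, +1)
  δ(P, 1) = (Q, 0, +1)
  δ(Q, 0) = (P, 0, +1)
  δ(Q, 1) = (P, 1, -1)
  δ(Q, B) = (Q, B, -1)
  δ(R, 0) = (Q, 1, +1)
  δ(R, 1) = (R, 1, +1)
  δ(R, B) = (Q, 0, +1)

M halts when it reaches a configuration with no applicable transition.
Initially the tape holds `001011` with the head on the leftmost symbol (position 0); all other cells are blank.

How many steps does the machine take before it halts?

10

state=P head=0 tape=[0]01011B   (P,0)→(P,0,+1)
state=P head=1 tape=0[0]1011B   (P,0)→(P,0,+1)
state=P head=2 tape=00[1]011B   (P,1)→(Q,0,+1)
state=Q head=3 tape=000[0]11B   (Q,0)→(P,0,+1)
state=P head=4 tape=0000[1]1B   (P,1)→(Q,0,+1)
state=Q head=5 tape=00000[1]B   (Q,1)→(P,1,-1)
state=P head=4 tape=0000[0]1B   (P,0)→(P,0,+1)
state=P head=5 tape=00000[1]B   (P,1)→(Q,0,+1)
state=Q head=6 tape=000000[B]   (Q,B)→(Q,B,-1)
state=Q head=5 tape=00000[0]B   (Q,0)→(P,0,+1)
state=P head=6 tape=000000[B]
M halts after 10 transitions.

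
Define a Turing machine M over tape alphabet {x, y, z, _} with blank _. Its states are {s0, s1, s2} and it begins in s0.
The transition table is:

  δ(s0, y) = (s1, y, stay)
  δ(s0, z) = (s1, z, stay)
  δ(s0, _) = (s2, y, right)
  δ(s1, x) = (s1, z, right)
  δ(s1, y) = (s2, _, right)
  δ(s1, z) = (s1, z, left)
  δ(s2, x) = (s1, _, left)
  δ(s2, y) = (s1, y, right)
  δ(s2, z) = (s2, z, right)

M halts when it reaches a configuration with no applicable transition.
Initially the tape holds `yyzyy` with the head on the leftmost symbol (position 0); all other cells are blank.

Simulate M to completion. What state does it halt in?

state=s0 head=0 tape=[y]yzyy_   (s0,y)→(s1,y,stay)
state=s1 head=0 tape=[y]yzyy_   (s1,y)→(s2,_,right)
state=s2 head=1 tape=_[y]zyy_   (s2,y)→(s1,y,right)
state=s1 head=2 tape=_y[z]yy_   (s1,z)→(s1,z,left)
state=s1 head=1 tape=_[y]zyy_   (s1,y)→(s2,_,right)
state=s2 head=2 tape=__[z]yy_   (s2,z)→(s2,z,right)
state=s2 head=3 tape=__z[y]y_   (s2,y)→(s1,y,right)
state=s1 head=4 tape=__zy[y]_   (s1,y)→(s2,_,right)
state=s2 head=5 tape=__zy_[_]
No transition is defined for (s2, _); M halts in state s2.

s2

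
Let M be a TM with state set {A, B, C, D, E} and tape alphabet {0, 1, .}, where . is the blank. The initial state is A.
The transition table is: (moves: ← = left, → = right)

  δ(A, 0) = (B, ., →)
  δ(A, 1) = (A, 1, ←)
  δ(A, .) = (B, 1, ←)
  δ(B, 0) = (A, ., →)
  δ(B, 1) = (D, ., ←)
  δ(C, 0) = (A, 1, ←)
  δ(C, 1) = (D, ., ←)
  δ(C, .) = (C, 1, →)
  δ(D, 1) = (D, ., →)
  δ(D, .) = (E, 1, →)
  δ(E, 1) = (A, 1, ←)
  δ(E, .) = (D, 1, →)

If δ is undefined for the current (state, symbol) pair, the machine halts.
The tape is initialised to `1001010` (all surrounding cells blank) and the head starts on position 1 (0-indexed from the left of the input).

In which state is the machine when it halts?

B

state=A head=1 tape=1[0]01010   (A,0)→(B,.,→)
state=B head=2 tape=1.[0]1010   (B,0)→(A,.,→)
state=A head=3 tape=1..[1]010   (A,1)→(A,1,←)
state=A head=2 tape=1.[.]1010   (A,.)→(B,1,←)
state=B head=1 tape=1[.]11010
No transition is defined for (B, .); M halts in state B.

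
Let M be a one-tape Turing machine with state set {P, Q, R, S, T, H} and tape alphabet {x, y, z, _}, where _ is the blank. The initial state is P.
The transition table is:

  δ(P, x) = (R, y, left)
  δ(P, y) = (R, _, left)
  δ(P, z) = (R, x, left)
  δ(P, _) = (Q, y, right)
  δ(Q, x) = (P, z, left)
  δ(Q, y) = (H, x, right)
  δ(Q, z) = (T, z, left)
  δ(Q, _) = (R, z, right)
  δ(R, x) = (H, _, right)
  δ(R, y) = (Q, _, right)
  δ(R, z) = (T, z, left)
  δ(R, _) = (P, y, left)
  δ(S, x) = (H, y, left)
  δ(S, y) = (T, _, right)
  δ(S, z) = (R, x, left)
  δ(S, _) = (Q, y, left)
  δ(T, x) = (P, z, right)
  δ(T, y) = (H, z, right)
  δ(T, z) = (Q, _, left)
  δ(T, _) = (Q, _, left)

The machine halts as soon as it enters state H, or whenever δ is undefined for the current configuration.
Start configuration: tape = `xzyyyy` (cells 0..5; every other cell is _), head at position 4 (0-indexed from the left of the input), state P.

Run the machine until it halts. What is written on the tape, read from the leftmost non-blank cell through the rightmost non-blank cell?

state=P head=4 tape=____xzyy[y]y__   (P,y)→(R,_,left)
state=R head=3 tape=____xzy[y]_y__   (R,y)→(Q,_,right)
state=Q head=4 tape=____xzy_[_]y__   (Q,_)→(R,z,right)
state=R head=5 tape=____xzy_z[y]__   (R,y)→(Q,_,right)
state=Q head=6 tape=____xzy_z_[_]_   (Q,_)→(R,z,right)
state=R head=7 tape=____xzy_z_z[_]   (R,_)→(P,y,left)
state=P head=6 tape=____xzy_z_[z]y   (P,z)→(R,x,left)
state=R head=5 tape=____xzy_z[_]xy   (R,_)→(P,y,left)
state=P head=4 tape=____xzy_[z]yxy   (P,z)→(R,x,left)
state=R head=3 tape=____xzy[_]xyxy   (R,_)→(P,y,left)
state=P head=2 tape=____xz[y]yxyxy   (P,y)→(R,_,left)
state=R head=1 tape=____x[z]_yxyxy   (R,z)→(T,z,left)
state=T head=0 tape=____[x]z_yxyxy   (T,x)→(P,z,right)
state=P head=1 tape=____z[z]_yxyxy   (P,z)→(R,x,left)
state=R head=0 tape=____[z]x_yxyxy   (R,z)→(T,z,left)
state=T head=-1 tape=___[_]zx_yxyxy   (T,_)→(Q,_,left)
state=Q head=-2 tape=__[_]_zx_yxyxy   (Q,_)→(R,z,right)
state=R head=-1 tape=__z[_]zx_yxyxy   (R,_)→(P,y,left)
state=P head=-2 tape=__[z]yzx_yxyxy   (P,z)→(R,x,left)
state=R head=-3 tape=_[_]xyzx_yxyxy   (R,_)→(P,y,left)
state=P head=-4 tape=[_]yxyzx_yxyxy   (P,_)→(Q,y,right)
state=Q head=-3 tape=y[y]xyzx_yxyxy   (Q,y)→(H,x,right)
state=H head=-2 tape=yx[x]yzx_yxyxy
The non-blank tape span at halt is yxxyzx_yxyxy.

yxxyzx_yxyxy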